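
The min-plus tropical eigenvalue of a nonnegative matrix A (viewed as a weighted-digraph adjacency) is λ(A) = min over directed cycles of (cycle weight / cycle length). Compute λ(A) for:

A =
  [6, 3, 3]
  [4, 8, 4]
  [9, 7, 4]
λ(A) = 7/2

Enumerate directed cycles and compute their means (weight / length). Sample:
  cycle 0 → 0: weight = 6, length = 1, mean = 6/1 ≈ 6.000
  cycle 1 → 1: weight = 8, length = 1, mean = 8/1 ≈ 8.000
  cycle 2 → 2: weight = 4, length = 1, mean = 4/1 ≈ 4.000
  cycle 0 → 1 → 0: weight = 7, length = 2, mean = 7/2 ≈ 3.500
  cycle 0 → 2 → 0: weight = 12, length = 2, mean = 12/2 ≈ 6.000
  cycle 1 → 0 → 1: weight = 7, length = 2, mean = 7/2 ≈ 3.500
Minimum mean = 3.500, attained e.g. along the cycle 0 → 1 → 0 with weight 7 and length 2. So λ(A) = 7/2 = 7/2.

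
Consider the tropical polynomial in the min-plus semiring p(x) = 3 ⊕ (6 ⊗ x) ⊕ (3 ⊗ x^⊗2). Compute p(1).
p(1) = 3

A tropical monomial a ⊗ x^⊗i evaluates to a + i · x. Evaluating each term at x = 1:
  Term 0 contributes 3 + 0 · 1 = 3
  Term 1 contributes 6 + 1 · 1 = 7
  Term 2 contributes 3 + 2 · 1 = 5
p(1) = ⊕ of these = min[3, 7, 5] = 3.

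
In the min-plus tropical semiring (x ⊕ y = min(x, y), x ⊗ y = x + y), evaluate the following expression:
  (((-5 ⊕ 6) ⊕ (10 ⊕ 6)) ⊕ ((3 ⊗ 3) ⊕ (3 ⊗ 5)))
(((-5 ⊕ 6) ⊕ (10 ⊕ 6)) ⊕ ((3 ⊗ 3) ⊕ (3 ⊗ 5))) = -5

Expand innermost to outermost. Recall ⊕ takes the minimum of its arguments and ⊗ takes their sum. Working out the expression (((-5 ⊕ 6) ⊕ (10 ⊕ 6)) ⊕ ((3 ⊗ 3) ⊕ (3 ⊗ 5))) gives -5.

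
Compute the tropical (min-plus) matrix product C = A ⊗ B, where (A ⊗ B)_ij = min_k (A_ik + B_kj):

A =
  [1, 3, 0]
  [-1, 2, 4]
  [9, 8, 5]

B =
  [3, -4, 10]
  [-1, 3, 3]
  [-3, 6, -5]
A ⊗ B =
  [-3, -3, -5]
  [1, -5, -1]
  [2, 5, 0]

Apply the min-plus product entry-by-entry:
  C[0][0] = min over k of (A[0][0] + B[0][0] = 1 + 3 = 4, A[0][1] + B[1][0] = 3 + -1 = 2, A[0][2] + B[2][0] = 0 + -3 = -3) = -3 (attained at k = 2)
  C[0][1] = min over k of (A[0][0] + B[0][1] = 1 + -4 = -3, A[0][1] + B[1][1] = 3 + 3 = 6, A[0][2] + B[2][1] = 0 + 6 = 6) = -3 (attained at k = 0)
  C[0][2] = min over k of (A[0][0] + B[0][2] = 1 + 10 = 11, A[0][1] + B[1][2] = 3 + 3 = 6, A[0][2] + B[2][2] = 0 + -5 = -5) = -5 (attained at k = 2)
  C[1][0] = min over k of (A[1][0] + B[0][0] = -1 + 3 = 2, A[1][1] + B[1][0] = 2 + -1 = 1, A[1][2] + B[2][0] = 4 + -3 = 1) = 1 (attained at k = 1)
  C[1][1] = min over k of (A[1][0] + B[0][1] = -1 + -4 = -5, A[1][1] + B[1][1] = 2 + 3 = 5, A[1][2] + B[2][1] = 4 + 6 = 10) = -5 (attained at k = 0)
  C[1][2] = min over k of (A[1][0] + B[0][2] = -1 + 10 = 9, A[1][1] + B[1][2] = 2 + 3 = 5, A[1][2] + B[2][2] = 4 + -5 = -1) = -1 (attained at k = 2)
  C[2][0] = min over k of (A[2][0] + B[0][0] = 9 + 3 = 12, A[2][1] + B[1][0] = 8 + -1 = 7, A[2][2] + B[2][0] = 5 + -3 = 2) = 2 (attained at k = 2)
  C[2][1] = min over k of (A[2][0] + B[0][1] = 9 + -4 = 5, A[2][1] + B[1][1] = 8 + 3 = 11, A[2][2] + B[2][1] = 5 + 6 = 11) = 5 (attained at k = 0)
  C[2][2] = min over k of (A[2][0] + B[0][2] = 9 + 10 = 19, A[2][1] + B[1][2] = 8 + 3 = 11, A[2][2] + B[2][2] = 5 + -5 = 0) = 0 (attained at k = 2)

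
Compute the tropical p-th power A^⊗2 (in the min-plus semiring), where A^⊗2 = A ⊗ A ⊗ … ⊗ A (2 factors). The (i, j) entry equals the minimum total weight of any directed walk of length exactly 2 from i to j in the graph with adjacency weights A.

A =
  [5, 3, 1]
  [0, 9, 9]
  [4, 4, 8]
A^⊗2 =
  [3, 5, 6]
  [5, 3, 1]
  [4, 7, 5]

Each entry (A^⊗2)_ij equals the minimum over all length-2 walks i = v_0 → v_1 → … → v_2 = j of Σ_t A[v_t][v_{t+1}]. For example, for (i, j) = (0, 2) we minimise over 3 possible intermediate vertex sequences; the minimum is 6, attained along the walk 0 → 0 → 2.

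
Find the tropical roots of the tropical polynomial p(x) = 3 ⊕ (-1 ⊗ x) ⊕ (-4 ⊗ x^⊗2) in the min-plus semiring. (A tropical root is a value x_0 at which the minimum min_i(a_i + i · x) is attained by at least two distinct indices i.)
Roots: {3, 4}

Each tropical root is a break point of the lower envelope of the lines y = a_i + i · x (there are 3 lines, with slopes 0, 1, ..., 2). Only the lines that attain the minimum somewhere contribute to roots; other lines are dominated. Here the surviving (envelope) indices are i = 2, i = 1, i = 0.
Intersections between consecutive envelope lines give the roots: for adjacent envelope indices i < j the intersection is x = (a_i − a_j) / (j − i). Reading off the sorted break points: {3, 4}.
Verification: at each break x_0, at least two indices attain the minimum of min_i(a_i + i · x_0).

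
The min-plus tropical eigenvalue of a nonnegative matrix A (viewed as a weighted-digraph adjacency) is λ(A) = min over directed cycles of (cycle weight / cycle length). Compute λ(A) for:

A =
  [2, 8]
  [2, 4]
λ(A) = 2

Enumerate directed cycles and compute their means (weight / length). Sample:
  cycle 0 → 0: weight = 2, length = 1, mean = 2/1 ≈ 2.000
  cycle 1 → 1: weight = 4, length = 1, mean = 4/1 ≈ 4.000
  cycle 0 → 1 → 0: weight = 10, length = 2, mean = 10/2 ≈ 5.000
  cycle 1 → 0 → 1: weight = 10, length = 2, mean = 10/2 ≈ 5.000
Minimum mean = 2.000, attained e.g. along the cycle 0 → 0 with weight 2 and length 1. So λ(A) = 2/1 = 2.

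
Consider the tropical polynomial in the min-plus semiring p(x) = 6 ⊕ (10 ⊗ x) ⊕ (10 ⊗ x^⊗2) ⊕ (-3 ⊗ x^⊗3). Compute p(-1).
p(-1) = -6

A tropical monomial a ⊗ x^⊗i evaluates to a + i · x. Evaluating each term at x = -1:
  Term 0 contributes 6 + 0 · -1 = 6
  Term 1 contributes 10 + 1 · -1 = 9
  Term 2 contributes 10 + 2 · -1 = 8
  Term 3 contributes -3 + 3 · -1 = -6
p(-1) = ⊕ of these = min[6, 9, 8, -6] = -6.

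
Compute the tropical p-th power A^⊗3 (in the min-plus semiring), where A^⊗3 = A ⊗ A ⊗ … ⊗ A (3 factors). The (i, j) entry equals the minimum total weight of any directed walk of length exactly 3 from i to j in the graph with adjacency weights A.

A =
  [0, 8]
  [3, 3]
A^⊗3 =
  [0, 8]
  [3, 9]

Each entry (A^⊗3)_ij equals the minimum over all length-3 walks i = v_0 → v_1 → … → v_3 = j of Σ_t A[v_t][v_{t+1}]. For example, for (i, j) = (0, 1) we minimise over 4 possible intermediate vertex sequences; the minimum is 8, attained along the walk 0 → 0 → 0 → 1.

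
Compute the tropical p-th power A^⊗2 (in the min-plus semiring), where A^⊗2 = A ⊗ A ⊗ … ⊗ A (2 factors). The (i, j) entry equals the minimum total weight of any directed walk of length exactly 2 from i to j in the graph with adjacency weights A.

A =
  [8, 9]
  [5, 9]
A^⊗2 =
  [14, 17]
  [13, 14]

Each entry (A^⊗2)_ij equals the minimum over all length-2 walks i = v_0 → v_1 → … → v_2 = j of Σ_t A[v_t][v_{t+1}]. For example, for (i, j) = (0, 1) we minimise over 2 possible intermediate vertex sequences; the minimum is 17, attained along the walk 0 → 0 → 1.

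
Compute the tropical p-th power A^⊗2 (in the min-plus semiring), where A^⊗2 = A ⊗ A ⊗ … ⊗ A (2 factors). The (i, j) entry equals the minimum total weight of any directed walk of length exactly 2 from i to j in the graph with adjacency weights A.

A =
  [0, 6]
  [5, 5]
A^⊗2 =
  [0, 6]
  [5, 10]

Each entry (A^⊗2)_ij equals the minimum over all length-2 walks i = v_0 → v_1 → … → v_2 = j of Σ_t A[v_t][v_{t+1}]. For example, for (i, j) = (0, 1) we minimise over 2 possible intermediate vertex sequences; the minimum is 6, attained along the walk 0 → 0 → 1.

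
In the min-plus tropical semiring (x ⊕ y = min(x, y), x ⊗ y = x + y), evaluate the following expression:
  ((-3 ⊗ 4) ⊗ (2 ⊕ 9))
((-3 ⊗ 4) ⊗ (2 ⊕ 9)) = 3

Expand innermost to outermost. Recall ⊕ takes the minimum of its arguments and ⊗ takes their sum. Working out the expression ((-3 ⊗ 4) ⊗ (2 ⊕ 9)) gives 3.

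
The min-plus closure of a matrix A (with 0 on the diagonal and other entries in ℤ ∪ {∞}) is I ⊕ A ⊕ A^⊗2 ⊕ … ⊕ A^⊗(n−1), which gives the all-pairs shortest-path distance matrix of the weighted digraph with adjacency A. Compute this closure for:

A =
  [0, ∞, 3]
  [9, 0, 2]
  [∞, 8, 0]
Closure =
  [0, 11, 3]
  [9, 0, 2]
  [17, 8, 0]

This is the Floyd-Warshall all-pairs shortest-path computation. For each intermediate vertex k = 0, 1, …, 2, update dist[i][j] ← min(dist[i][j], dist[i][k] + dist[k][j]). The final matrix gives, for each (i, j), the minimum total weight of any directed path from i to j (possibly empty when i = j).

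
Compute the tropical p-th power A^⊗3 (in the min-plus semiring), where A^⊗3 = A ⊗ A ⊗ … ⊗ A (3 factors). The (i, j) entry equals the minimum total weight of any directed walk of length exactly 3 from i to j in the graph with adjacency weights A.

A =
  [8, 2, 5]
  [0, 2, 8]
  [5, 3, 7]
A^⊗3 =
  [4, 4, 7]
  [2, 4, 7]
  [5, 5, 8]

Each entry (A^⊗3)_ij equals the minimum over all length-3 walks i = v_0 → v_1 → … → v_3 = j of Σ_t A[v_t][v_{t+1}]. For example, for (i, j) = (0, 2) we minimise over 9 possible intermediate vertex sequences; the minimum is 7, attained along the walk 0 → 1 → 0 → 2.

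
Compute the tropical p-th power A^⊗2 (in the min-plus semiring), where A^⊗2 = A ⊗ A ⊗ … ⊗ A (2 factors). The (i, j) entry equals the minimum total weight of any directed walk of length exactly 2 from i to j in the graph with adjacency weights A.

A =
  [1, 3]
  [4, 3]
A^⊗2 =
  [2, 4]
  [5, 6]

Each entry (A^⊗2)_ij equals the minimum over all length-2 walks i = v_0 → v_1 → … → v_2 = j of Σ_t A[v_t][v_{t+1}]. For example, for (i, j) = (0, 1) we minimise over 2 possible intermediate vertex sequences; the minimum is 4, attained along the walk 0 → 0 → 1.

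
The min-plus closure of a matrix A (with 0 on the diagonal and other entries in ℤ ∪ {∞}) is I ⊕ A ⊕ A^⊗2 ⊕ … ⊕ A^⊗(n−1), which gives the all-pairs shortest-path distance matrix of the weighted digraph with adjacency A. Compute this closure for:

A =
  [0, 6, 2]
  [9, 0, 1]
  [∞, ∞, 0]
Closure =
  [0, 6, 2]
  [9, 0, 1]
  [∞, ∞, 0]

This is the Floyd-Warshall all-pairs shortest-path computation. For each intermediate vertex k = 0, 1, …, 2, update dist[i][j] ← min(dist[i][j], dist[i][k] + dist[k][j]). The final matrix gives, for each (i, j), the minimum total weight of any directed path from i to j (possibly empty when i = j).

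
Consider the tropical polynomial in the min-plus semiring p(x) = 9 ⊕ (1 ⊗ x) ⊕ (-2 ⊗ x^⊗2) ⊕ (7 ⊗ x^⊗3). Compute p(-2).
p(-2) = -6

A tropical monomial a ⊗ x^⊗i evaluates to a + i · x. Evaluating each term at x = -2:
  Term 0 contributes 9 + 0 · -2 = 9
  Term 1 contributes 1 + 1 · -2 = -1
  Term 2 contributes -2 + 2 · -2 = -6
  Term 3 contributes 7 + 3 · -2 = 1
p(-2) = ⊕ of these = min[9, -1, -6, 1] = -6.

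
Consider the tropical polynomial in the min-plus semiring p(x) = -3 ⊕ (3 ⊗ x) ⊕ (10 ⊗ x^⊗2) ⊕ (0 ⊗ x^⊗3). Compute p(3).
p(3) = -3

A tropical monomial a ⊗ x^⊗i evaluates to a + i · x. Evaluating each term at x = 3:
  Term 0 contributes -3 + 0 · 3 = -3
  Term 1 contributes 3 + 1 · 3 = 6
  Term 2 contributes 10 + 2 · 3 = 16
  Term 3 contributes 0 + 3 · 3 = 9
p(3) = ⊕ of these = min[-3, 6, 16, 9] = -3.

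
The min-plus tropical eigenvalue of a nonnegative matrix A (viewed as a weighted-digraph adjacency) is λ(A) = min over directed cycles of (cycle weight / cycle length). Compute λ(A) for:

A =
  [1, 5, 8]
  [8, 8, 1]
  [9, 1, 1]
λ(A) = 1

Enumerate directed cycles and compute their means (weight / length). Sample:
  cycle 0 → 0: weight = 1, length = 1, mean = 1/1 ≈ 1.000
  cycle 1 → 1: weight = 8, length = 1, mean = 8/1 ≈ 8.000
  cycle 2 → 2: weight = 1, length = 1, mean = 1/1 ≈ 1.000
  cycle 0 → 1 → 0: weight = 13, length = 2, mean = 13/2 ≈ 6.500
  cycle 0 → 2 → 0: weight = 17, length = 2, mean = 17/2 ≈ 8.500
  cycle 1 → 0 → 1: weight = 13, length = 2, mean = 13/2 ≈ 6.500
Minimum mean = 1.000, attained e.g. along the cycle 0 → 0 with weight 1 and length 1. So λ(A) = 1/1 = 1.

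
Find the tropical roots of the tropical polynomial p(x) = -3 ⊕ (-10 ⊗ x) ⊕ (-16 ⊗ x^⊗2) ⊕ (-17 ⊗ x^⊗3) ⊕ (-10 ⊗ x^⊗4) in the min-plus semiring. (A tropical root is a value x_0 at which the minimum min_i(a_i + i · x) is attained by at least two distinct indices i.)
Roots: {-7, 1, 6, 7}

Each tropical root is a break point of the lower envelope of the lines y = a_i + i · x (there are 5 lines, with slopes 0, 1, ..., 4). Only the lines that attain the minimum somewhere contribute to roots; other lines are dominated. Here the surviving (envelope) indices are i = 4, i = 3, i = 2, i = 1, i = 0.
Intersections between consecutive envelope lines give the roots: for adjacent envelope indices i < j the intersection is x = (a_i − a_j) / (j − i). Reading off the sorted break points: {-7, 1, 6, 7}.
Verification: at each break x_0, at least two indices attain the minimum of min_i(a_i + i · x_0).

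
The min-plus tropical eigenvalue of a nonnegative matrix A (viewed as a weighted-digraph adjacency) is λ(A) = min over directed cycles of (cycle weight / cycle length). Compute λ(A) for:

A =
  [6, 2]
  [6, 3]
λ(A) = 3

Enumerate directed cycles and compute their means (weight / length). Sample:
  cycle 0 → 0: weight = 6, length = 1, mean = 6/1 ≈ 6.000
  cycle 1 → 1: weight = 3, length = 1, mean = 3/1 ≈ 3.000
  cycle 0 → 1 → 0: weight = 8, length = 2, mean = 8/2 ≈ 4.000
  cycle 1 → 0 → 1: weight = 8, length = 2, mean = 8/2 ≈ 4.000
Minimum mean = 3.000, attained e.g. along the cycle 1 → 1 with weight 3 and length 1. So λ(A) = 3/1 = 3.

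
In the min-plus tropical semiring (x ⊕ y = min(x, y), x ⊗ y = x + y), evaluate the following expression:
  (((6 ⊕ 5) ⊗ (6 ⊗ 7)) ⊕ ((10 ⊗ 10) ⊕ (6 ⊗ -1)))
(((6 ⊕ 5) ⊗ (6 ⊗ 7)) ⊕ ((10 ⊗ 10) ⊕ (6 ⊗ -1))) = 5

Expand innermost to outermost. Recall ⊕ takes the minimum of its arguments and ⊗ takes their sum. Working out the expression (((6 ⊕ 5) ⊗ (6 ⊗ 7)) ⊕ ((10 ⊗ 10) ⊕ (6 ⊗ -1))) gives 5.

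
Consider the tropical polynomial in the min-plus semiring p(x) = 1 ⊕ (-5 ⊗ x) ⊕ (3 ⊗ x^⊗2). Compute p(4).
p(4) = -1

A tropical monomial a ⊗ x^⊗i evaluates to a + i · x. Evaluating each term at x = 4:
  Term 0 contributes 1 + 0 · 4 = 1
  Term 1 contributes -5 + 1 · 4 = -1
  Term 2 contributes 3 + 2 · 4 = 11
p(4) = ⊕ of these = min[1, -1, 11] = -1.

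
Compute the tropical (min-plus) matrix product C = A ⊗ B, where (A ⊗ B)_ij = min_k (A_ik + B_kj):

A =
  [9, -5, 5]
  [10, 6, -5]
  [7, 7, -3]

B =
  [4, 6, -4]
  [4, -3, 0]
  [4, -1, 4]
A ⊗ B =
  [-1, -8, -5]
  [-1, -6, -1]
  [1, -4, 1]

Apply the min-plus product entry-by-entry:
  C[0][0] = min over k of (A[0][0] + B[0][0] = 9 + 4 = 13, A[0][1] + B[1][0] = -5 + 4 = -1, A[0][2] + B[2][0] = 5 + 4 = 9) = -1 (attained at k = 1)
  C[0][1] = min over k of (A[0][0] + B[0][1] = 9 + 6 = 15, A[0][1] + B[1][1] = -5 + -3 = -8, A[0][2] + B[2][1] = 5 + -1 = 4) = -8 (attained at k = 1)
  C[0][2] = min over k of (A[0][0] + B[0][2] = 9 + -4 = 5, A[0][1] + B[1][2] = -5 + 0 = -5, A[0][2] + B[2][2] = 5 + 4 = 9) = -5 (attained at k = 1)
  C[1][0] = min over k of (A[1][0] + B[0][0] = 10 + 4 = 14, A[1][1] + B[1][0] = 6 + 4 = 10, A[1][2] + B[2][0] = -5 + 4 = -1) = -1 (attained at k = 2)
  C[1][1] = min over k of (A[1][0] + B[0][1] = 10 + 6 = 16, A[1][1] + B[1][1] = 6 + -3 = 3, A[1][2] + B[2][1] = -5 + -1 = -6) = -6 (attained at k = 2)
  C[1][2] = min over k of (A[1][0] + B[0][2] = 10 + -4 = 6, A[1][1] + B[1][2] = 6 + 0 = 6, A[1][2] + B[2][2] = -5 + 4 = -1) = -1 (attained at k = 2)
  C[2][0] = min over k of (A[2][0] + B[0][0] = 7 + 4 = 11, A[2][1] + B[1][0] = 7 + 4 = 11, A[2][2] + B[2][0] = -3 + 4 = 1) = 1 (attained at k = 2)
  C[2][1] = min over k of (A[2][0] + B[0][1] = 7 + 6 = 13, A[2][1] + B[1][1] = 7 + -3 = 4, A[2][2] + B[2][1] = -3 + -1 = -4) = -4 (attained at k = 2)
  C[2][2] = min over k of (A[2][0] + B[0][2] = 7 + -4 = 3, A[2][1] + B[1][2] = 7 + 0 = 7, A[2][2] + B[2][2] = -3 + 4 = 1) = 1 (attained at k = 2)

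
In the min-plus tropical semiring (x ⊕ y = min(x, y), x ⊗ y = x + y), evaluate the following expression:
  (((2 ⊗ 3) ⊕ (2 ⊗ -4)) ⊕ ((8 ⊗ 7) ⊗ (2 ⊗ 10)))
(((2 ⊗ 3) ⊕ (2 ⊗ -4)) ⊕ ((8 ⊗ 7) ⊗ (2 ⊗ 10))) = -2

Expand innermost to outermost. Recall ⊕ takes the minimum of its arguments and ⊗ takes their sum. Working out the expression (((2 ⊗ 3) ⊕ (2 ⊗ -4)) ⊕ ((8 ⊗ 7) ⊗ (2 ⊗ 10))) gives -2.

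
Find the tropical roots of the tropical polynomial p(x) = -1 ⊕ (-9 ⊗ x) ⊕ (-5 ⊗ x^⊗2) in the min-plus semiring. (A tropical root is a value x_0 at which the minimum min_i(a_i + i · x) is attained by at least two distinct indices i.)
Roots: {-4, 8}

Each tropical root is a break point of the lower envelope of the lines y = a_i + i · x (there are 3 lines, with slopes 0, 1, ..., 2). Only the lines that attain the minimum somewhere contribute to roots; other lines are dominated. Here the surviving (envelope) indices are i = 2, i = 1, i = 0.
Intersections between consecutive envelope lines give the roots: for adjacent envelope indices i < j the intersection is x = (a_i − a_j) / (j − i). Reading off the sorted break points: {-4, 8}.
Verification: at each break x_0, at least two indices attain the minimum of min_i(a_i + i · x_0).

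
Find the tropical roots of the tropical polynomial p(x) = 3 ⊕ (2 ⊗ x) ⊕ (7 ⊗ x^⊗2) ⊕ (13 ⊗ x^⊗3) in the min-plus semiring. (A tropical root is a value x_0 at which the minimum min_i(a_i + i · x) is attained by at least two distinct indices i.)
Roots: {-6, -5, 1}

Each tropical root is a break point of the lower envelope of the lines y = a_i + i · x (there are 4 lines, with slopes 0, 1, ..., 3). Only the lines that attain the minimum somewhere contribute to roots; other lines are dominated. Here the surviving (envelope) indices are i = 3, i = 2, i = 1, i = 0.
Intersections between consecutive envelope lines give the roots: for adjacent envelope indices i < j the intersection is x = (a_i − a_j) / (j − i). Reading off the sorted break points: {-6, -5, 1}.
Verification: at each break x_0, at least two indices attain the minimum of min_i(a_i + i · x_0).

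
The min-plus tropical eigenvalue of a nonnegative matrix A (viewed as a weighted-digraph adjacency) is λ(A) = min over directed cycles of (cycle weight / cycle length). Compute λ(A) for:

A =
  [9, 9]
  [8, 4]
λ(A) = 4

Enumerate directed cycles and compute their means (weight / length). Sample:
  cycle 0 → 0: weight = 9, length = 1, mean = 9/1 ≈ 9.000
  cycle 1 → 1: weight = 4, length = 1, mean = 4/1 ≈ 4.000
  cycle 0 → 1 → 0: weight = 17, length = 2, mean = 17/2 ≈ 8.500
  cycle 1 → 0 → 1: weight = 17, length = 2, mean = 17/2 ≈ 8.500
Minimum mean = 4.000, attained e.g. along the cycle 1 → 1 with weight 4 and length 1. So λ(A) = 4/1 = 4.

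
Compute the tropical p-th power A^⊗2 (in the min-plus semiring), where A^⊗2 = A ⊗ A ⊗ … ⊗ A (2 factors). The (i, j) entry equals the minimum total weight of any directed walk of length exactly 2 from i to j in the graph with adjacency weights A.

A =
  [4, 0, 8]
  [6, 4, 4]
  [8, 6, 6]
A^⊗2 =
  [6, 4, 4]
  [10, 6, 8]
  [12, 8, 10]

Each entry (A^⊗2)_ij equals the minimum over all length-2 walks i = v_0 → v_1 → … → v_2 = j of Σ_t A[v_t][v_{t+1}]. For example, for (i, j) = (0, 2) we minimise over 3 possible intermediate vertex sequences; the minimum is 4, attained along the walk 0 → 1 → 2.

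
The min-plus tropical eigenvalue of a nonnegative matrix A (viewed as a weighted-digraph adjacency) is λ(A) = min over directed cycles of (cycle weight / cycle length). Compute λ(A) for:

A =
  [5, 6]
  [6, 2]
λ(A) = 2

Enumerate directed cycles and compute their means (weight / length). Sample:
  cycle 0 → 0: weight = 5, length = 1, mean = 5/1 ≈ 5.000
  cycle 1 → 1: weight = 2, length = 1, mean = 2/1 ≈ 2.000
  cycle 0 → 1 → 0: weight = 12, length = 2, mean = 12/2 ≈ 6.000
  cycle 1 → 0 → 1: weight = 12, length = 2, mean = 12/2 ≈ 6.000
Minimum mean = 2.000, attained e.g. along the cycle 1 → 1 with weight 2 and length 1. So λ(A) = 2/1 = 2.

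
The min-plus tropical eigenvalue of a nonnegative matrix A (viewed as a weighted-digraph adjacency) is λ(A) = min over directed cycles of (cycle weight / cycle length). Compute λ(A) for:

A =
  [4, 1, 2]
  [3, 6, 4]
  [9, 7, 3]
λ(A) = 2

Enumerate directed cycles and compute their means (weight / length). Sample:
  cycle 0 → 0: weight = 4, length = 1, mean = 4/1 ≈ 4.000
  cycle 1 → 1: weight = 6, length = 1, mean = 6/1 ≈ 6.000
  cycle 2 → 2: weight = 3, length = 1, mean = 3/1 ≈ 3.000
  cycle 0 → 1 → 0: weight = 4, length = 2, mean = 4/2 ≈ 2.000
  cycle 0 → 2 → 0: weight = 11, length = 2, mean = 11/2 ≈ 5.500
  cycle 1 → 0 → 1: weight = 4, length = 2, mean = 4/2 ≈ 2.000
Minimum mean = 2.000, attained e.g. along the cycle 0 → 1 → 0 with weight 4 and length 2. So λ(A) = 4/2 = 2.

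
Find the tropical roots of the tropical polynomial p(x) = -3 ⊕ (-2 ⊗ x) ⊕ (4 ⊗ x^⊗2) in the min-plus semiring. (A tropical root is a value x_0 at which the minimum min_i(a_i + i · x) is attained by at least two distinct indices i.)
Roots: {-6, -1}

Each tropical root is a break point of the lower envelope of the lines y = a_i + i · x (there are 3 lines, with slopes 0, 1, ..., 2). Only the lines that attain the minimum somewhere contribute to roots; other lines are dominated. Here the surviving (envelope) indices are i = 2, i = 1, i = 0.
Intersections between consecutive envelope lines give the roots: for adjacent envelope indices i < j the intersection is x = (a_i − a_j) / (j − i). Reading off the sorted break points: {-6, -1}.
Verification: at each break x_0, at least two indices attain the minimum of min_i(a_i + i · x_0).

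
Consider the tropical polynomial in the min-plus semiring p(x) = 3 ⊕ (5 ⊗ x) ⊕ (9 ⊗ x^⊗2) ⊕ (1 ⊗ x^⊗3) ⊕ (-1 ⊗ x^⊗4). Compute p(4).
p(4) = 3

A tropical monomial a ⊗ x^⊗i evaluates to a + i · x. Evaluating each term at x = 4:
  Term 0 contributes 3 + 0 · 4 = 3
  Term 1 contributes 5 + 1 · 4 = 9
  Term 2 contributes 9 + 2 · 4 = 17
  Term 3 contributes 1 + 3 · 4 = 13
  Term 4 contributes -1 + 4 · 4 = 15
p(4) = ⊕ of these = min[3, 9, 17, 13, 15] = 3.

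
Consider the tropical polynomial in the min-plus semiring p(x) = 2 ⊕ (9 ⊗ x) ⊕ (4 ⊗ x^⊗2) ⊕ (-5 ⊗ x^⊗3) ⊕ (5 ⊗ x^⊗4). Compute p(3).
p(3) = 2

A tropical monomial a ⊗ x^⊗i evaluates to a + i · x. Evaluating each term at x = 3:
  Term 0 contributes 2 + 0 · 3 = 2
  Term 1 contributes 9 + 1 · 3 = 12
  Term 2 contributes 4 + 2 · 3 = 10
  Term 3 contributes -5 + 3 · 3 = 4
  Term 4 contributes 5 + 4 · 3 = 17
p(3) = ⊕ of these = min[2, 12, 10, 4, 17] = 2.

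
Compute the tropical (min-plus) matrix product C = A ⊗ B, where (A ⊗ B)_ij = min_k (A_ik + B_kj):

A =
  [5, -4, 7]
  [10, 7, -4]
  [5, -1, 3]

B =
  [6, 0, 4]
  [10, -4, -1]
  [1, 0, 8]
A ⊗ B =
  [6, -8, -5]
  [-3, -4, 4]
  [4, -5, -2]

Apply the min-plus product entry-by-entry:
  C[0][0] = min over k of (A[0][0] + B[0][0] = 5 + 6 = 11, A[0][1] + B[1][0] = -4 + 10 = 6, A[0][2] + B[2][0] = 7 + 1 = 8) = 6 (attained at k = 1)
  C[0][1] = min over k of (A[0][0] + B[0][1] = 5 + 0 = 5, A[0][1] + B[1][1] = -4 + -4 = -8, A[0][2] + B[2][1] = 7 + 0 = 7) = -8 (attained at k = 1)
  C[0][2] = min over k of (A[0][0] + B[0][2] = 5 + 4 = 9, A[0][1] + B[1][2] = -4 + -1 = -5, A[0][2] + B[2][2] = 7 + 8 = 15) = -5 (attained at k = 1)
  C[1][0] = min over k of (A[1][0] + B[0][0] = 10 + 6 = 16, A[1][1] + B[1][0] = 7 + 10 = 17, A[1][2] + B[2][0] = -4 + 1 = -3) = -3 (attained at k = 2)
  C[1][1] = min over k of (A[1][0] + B[0][1] = 10 + 0 = 10, A[1][1] + B[1][1] = 7 + -4 = 3, A[1][2] + B[2][1] = -4 + 0 = -4) = -4 (attained at k = 2)
  C[1][2] = min over k of (A[1][0] + B[0][2] = 10 + 4 = 14, A[1][1] + B[1][2] = 7 + -1 = 6, A[1][2] + B[2][2] = -4 + 8 = 4) = 4 (attained at k = 2)
  C[2][0] = min over k of (A[2][0] + B[0][0] = 5 + 6 = 11, A[2][1] + B[1][0] = -1 + 10 = 9, A[2][2] + B[2][0] = 3 + 1 = 4) = 4 (attained at k = 2)
  C[2][1] = min over k of (A[2][0] + B[0][1] = 5 + 0 = 5, A[2][1] + B[1][1] = -1 + -4 = -5, A[2][2] + B[2][1] = 3 + 0 = 3) = -5 (attained at k = 1)
  C[2][2] = min over k of (A[2][0] + B[0][2] = 5 + 4 = 9, A[2][1] + B[1][2] = -1 + -1 = -2, A[2][2] + B[2][2] = 3 + 8 = 11) = -2 (attained at k = 1)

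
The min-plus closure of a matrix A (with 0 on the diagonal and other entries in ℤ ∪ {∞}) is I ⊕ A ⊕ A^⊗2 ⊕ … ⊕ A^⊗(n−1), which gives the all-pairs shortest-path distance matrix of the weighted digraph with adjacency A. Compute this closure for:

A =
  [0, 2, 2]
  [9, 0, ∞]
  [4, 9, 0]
Closure =
  [0, 2, 2]
  [9, 0, 11]
  [4, 6, 0]

This is the Floyd-Warshall all-pairs shortest-path computation. For each intermediate vertex k = 0, 1, …, 2, update dist[i][j] ← min(dist[i][j], dist[i][k] + dist[k][j]). The final matrix gives, for each (i, j), the minimum total weight of any directed path from i to j (possibly empty when i = j).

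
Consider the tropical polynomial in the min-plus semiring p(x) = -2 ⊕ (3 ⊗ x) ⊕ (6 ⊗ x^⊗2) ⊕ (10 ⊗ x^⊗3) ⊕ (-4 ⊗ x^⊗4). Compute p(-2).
p(-2) = -12

A tropical monomial a ⊗ x^⊗i evaluates to a + i · x. Evaluating each term at x = -2:
  Term 0 contributes -2 + 0 · -2 = -2
  Term 1 contributes 3 + 1 · -2 = 1
  Term 2 contributes 6 + 2 · -2 = 2
  Term 3 contributes 10 + 3 · -2 = 4
  Term 4 contributes -4 + 4 · -2 = -12
p(-2) = ⊕ of these = min[-2, 1, 2, 4, -12] = -12.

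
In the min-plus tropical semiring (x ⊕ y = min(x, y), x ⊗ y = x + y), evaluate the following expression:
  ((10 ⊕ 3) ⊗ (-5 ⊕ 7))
((10 ⊕ 3) ⊗ (-5 ⊕ 7)) = -2

Expand innermost to outermost. Recall ⊕ takes the minimum of its arguments and ⊗ takes their sum. Working out the expression ((10 ⊕ 3) ⊗ (-5 ⊕ 7)) gives -2.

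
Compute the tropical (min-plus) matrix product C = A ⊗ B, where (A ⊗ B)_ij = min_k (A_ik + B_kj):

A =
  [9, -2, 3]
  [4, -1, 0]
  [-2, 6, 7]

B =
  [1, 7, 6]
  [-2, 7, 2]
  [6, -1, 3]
A ⊗ B =
  [-4, 2, 0]
  [-3, -1, 1]
  [-1, 5, 4]

Apply the min-plus product entry-by-entry:
  C[0][0] = min over k of (A[0][0] + B[0][0] = 9 + 1 = 10, A[0][1] + B[1][0] = -2 + -2 = -4, A[0][2] + B[2][0] = 3 + 6 = 9) = -4 (attained at k = 1)
  C[0][1] = min over k of (A[0][0] + B[0][1] = 9 + 7 = 16, A[0][1] + B[1][1] = -2 + 7 = 5, A[0][2] + B[2][1] = 3 + -1 = 2) = 2 (attained at k = 2)
  C[0][2] = min over k of (A[0][0] + B[0][2] = 9 + 6 = 15, A[0][1] + B[1][2] = -2 + 2 = 0, A[0][2] + B[2][2] = 3 + 3 = 6) = 0 (attained at k = 1)
  C[1][0] = min over k of (A[1][0] + B[0][0] = 4 + 1 = 5, A[1][1] + B[1][0] = -1 + -2 = -3, A[1][2] + B[2][0] = 0 + 6 = 6) = -3 (attained at k = 1)
  C[1][1] = min over k of (A[1][0] + B[0][1] = 4 + 7 = 11, A[1][1] + B[1][1] = -1 + 7 = 6, A[1][2] + B[2][1] = 0 + -1 = -1) = -1 (attained at k = 2)
  C[1][2] = min over k of (A[1][0] + B[0][2] = 4 + 6 = 10, A[1][1] + B[1][2] = -1 + 2 = 1, A[1][2] + B[2][2] = 0 + 3 = 3) = 1 (attained at k = 1)
  C[2][0] = min over k of (A[2][0] + B[0][0] = -2 + 1 = -1, A[2][1] + B[1][0] = 6 + -2 = 4, A[2][2] + B[2][0] = 7 + 6 = 13) = -1 (attained at k = 0)
  C[2][1] = min over k of (A[2][0] + B[0][1] = -2 + 7 = 5, A[2][1] + B[1][1] = 6 + 7 = 13, A[2][2] + B[2][1] = 7 + -1 = 6) = 5 (attained at k = 0)
  C[2][2] = min over k of (A[2][0] + B[0][2] = -2 + 6 = 4, A[2][1] + B[1][2] = 6 + 2 = 8, A[2][2] + B[2][2] = 7 + 3 = 10) = 4 (attained at k = 0)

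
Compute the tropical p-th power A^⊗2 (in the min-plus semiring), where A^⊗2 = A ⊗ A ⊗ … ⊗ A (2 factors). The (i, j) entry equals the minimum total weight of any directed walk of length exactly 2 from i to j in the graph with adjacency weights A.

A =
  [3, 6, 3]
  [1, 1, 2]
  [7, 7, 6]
A^⊗2 =
  [6, 7, 6]
  [2, 2, 3]
  [8, 8, 9]

Each entry (A^⊗2)_ij equals the minimum over all length-2 walks i = v_0 → v_1 → … → v_2 = j of Σ_t A[v_t][v_{t+1}]. For example, for (i, j) = (0, 2) we minimise over 3 possible intermediate vertex sequences; the minimum is 6, attained along the walk 0 → 0 → 2.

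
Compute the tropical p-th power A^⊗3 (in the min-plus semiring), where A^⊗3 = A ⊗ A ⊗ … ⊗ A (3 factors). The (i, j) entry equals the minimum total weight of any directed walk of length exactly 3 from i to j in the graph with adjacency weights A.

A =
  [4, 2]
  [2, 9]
A^⊗3 =
  [8, 6]
  [6, 8]

Each entry (A^⊗3)_ij equals the minimum over all length-3 walks i = v_0 → v_1 → … → v_3 = j of Σ_t A[v_t][v_{t+1}]. For example, for (i, j) = (0, 1) we minimise over 4 possible intermediate vertex sequences; the minimum is 6, attained along the walk 0 → 1 → 0 → 1.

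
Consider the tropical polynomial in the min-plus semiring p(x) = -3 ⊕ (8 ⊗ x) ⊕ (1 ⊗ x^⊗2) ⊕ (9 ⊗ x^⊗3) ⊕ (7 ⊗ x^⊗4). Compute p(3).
p(3) = -3

A tropical monomial a ⊗ x^⊗i evaluates to a + i · x. Evaluating each term at x = 3:
  Term 0 contributes -3 + 0 · 3 = -3
  Term 1 contributes 8 + 1 · 3 = 11
  Term 2 contributes 1 + 2 · 3 = 7
  Term 3 contributes 9 + 3 · 3 = 18
  Term 4 contributes 7 + 4 · 3 = 19
p(3) = ⊕ of these = min[-3, 11, 7, 18, 19] = -3.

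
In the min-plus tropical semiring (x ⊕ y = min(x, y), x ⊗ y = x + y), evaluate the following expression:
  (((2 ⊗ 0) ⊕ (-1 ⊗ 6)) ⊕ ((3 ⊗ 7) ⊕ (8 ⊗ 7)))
(((2 ⊗ 0) ⊕ (-1 ⊗ 6)) ⊕ ((3 ⊗ 7) ⊕ (8 ⊗ 7))) = 2

Expand innermost to outermost. Recall ⊕ takes the minimum of its arguments and ⊗ takes their sum. Working out the expression (((2 ⊗ 0) ⊕ (-1 ⊗ 6)) ⊕ ((3 ⊗ 7) ⊕ (8 ⊗ 7))) gives 2.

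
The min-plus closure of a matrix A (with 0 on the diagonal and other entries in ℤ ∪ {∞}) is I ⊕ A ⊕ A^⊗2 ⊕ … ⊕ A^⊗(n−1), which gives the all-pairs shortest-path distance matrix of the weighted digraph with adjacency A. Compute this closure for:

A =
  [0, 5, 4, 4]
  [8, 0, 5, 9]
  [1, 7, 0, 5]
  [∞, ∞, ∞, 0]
Closure =
  [0, 5, 4, 4]
  [6, 0, 5, 9]
  [1, 6, 0, 5]
  [∞, ∞, ∞, 0]

This is the Floyd-Warshall all-pairs shortest-path computation. For each intermediate vertex k = 0, 1, …, 3, update dist[i][j] ← min(dist[i][j], dist[i][k] + dist[k][j]). The final matrix gives, for each (i, j), the minimum total weight of any directed path from i to j (possibly empty when i = j).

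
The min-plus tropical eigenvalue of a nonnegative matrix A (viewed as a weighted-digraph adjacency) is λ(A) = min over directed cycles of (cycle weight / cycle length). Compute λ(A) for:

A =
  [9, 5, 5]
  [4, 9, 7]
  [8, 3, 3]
λ(A) = 3

Enumerate directed cycles and compute their means (weight / length). Sample:
  cycle 0 → 0: weight = 9, length = 1, mean = 9/1 ≈ 9.000
  cycle 1 → 1: weight = 9, length = 1, mean = 9/1 ≈ 9.000
  cycle 2 → 2: weight = 3, length = 1, mean = 3/1 ≈ 3.000
  cycle 0 → 1 → 0: weight = 9, length = 2, mean = 9/2 ≈ 4.500
  cycle 0 → 2 → 0: weight = 13, length = 2, mean = 13/2 ≈ 6.500
  cycle 1 → 0 → 1: weight = 9, length = 2, mean = 9/2 ≈ 4.500
Minimum mean = 3.000, attained e.g. along the cycle 2 → 2 with weight 3 and length 1. So λ(A) = 3/1 = 3.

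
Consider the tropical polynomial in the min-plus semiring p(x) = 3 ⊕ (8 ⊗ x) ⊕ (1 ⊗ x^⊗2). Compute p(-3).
p(-3) = -5

A tropical monomial a ⊗ x^⊗i evaluates to a + i · x. Evaluating each term at x = -3:
  Term 0 contributes 3 + 0 · -3 = 3
  Term 1 contributes 8 + 1 · -3 = 5
  Term 2 contributes 1 + 2 · -3 = -5
p(-3) = ⊕ of these = min[3, 5, -5] = -5.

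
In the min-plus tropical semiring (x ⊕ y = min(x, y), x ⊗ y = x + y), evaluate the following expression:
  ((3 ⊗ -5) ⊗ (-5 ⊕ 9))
((3 ⊗ -5) ⊗ (-5 ⊕ 9)) = -7

Expand innermost to outermost. Recall ⊕ takes the minimum of its arguments and ⊗ takes their sum. Working out the expression ((3 ⊗ -5) ⊗ (-5 ⊕ 9)) gives -7.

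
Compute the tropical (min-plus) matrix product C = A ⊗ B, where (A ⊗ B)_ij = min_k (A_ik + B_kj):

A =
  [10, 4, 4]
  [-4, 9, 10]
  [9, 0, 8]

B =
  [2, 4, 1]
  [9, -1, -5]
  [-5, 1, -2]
A ⊗ B =
  [-1, 3, -1]
  [-2, 0, -3]
  [3, -1, -5]

Apply the min-plus product entry-by-entry:
  C[0][0] = min over k of (A[0][0] + B[0][0] = 10 + 2 = 12, A[0][1] + B[1][0] = 4 + 9 = 13, A[0][2] + B[2][0] = 4 + -5 = -1) = -1 (attained at k = 2)
  C[0][1] = min over k of (A[0][0] + B[0][1] = 10 + 4 = 14, A[0][1] + B[1][1] = 4 + -1 = 3, A[0][2] + B[2][1] = 4 + 1 = 5) = 3 (attained at k = 1)
  C[0][2] = min over k of (A[0][0] + B[0][2] = 10 + 1 = 11, A[0][1] + B[1][2] = 4 + -5 = -1, A[0][2] + B[2][2] = 4 + -2 = 2) = -1 (attained at k = 1)
  C[1][0] = min over k of (A[1][0] + B[0][0] = -4 + 2 = -2, A[1][1] + B[1][0] = 9 + 9 = 18, A[1][2] + B[2][0] = 10 + -5 = 5) = -2 (attained at k = 0)
  C[1][1] = min over k of (A[1][0] + B[0][1] = -4 + 4 = 0, A[1][1] + B[1][1] = 9 + -1 = 8, A[1][2] + B[2][1] = 10 + 1 = 11) = 0 (attained at k = 0)
  C[1][2] = min over k of (A[1][0] + B[0][2] = -4 + 1 = -3, A[1][1] + B[1][2] = 9 + -5 = 4, A[1][2] + B[2][2] = 10 + -2 = 8) = -3 (attained at k = 0)
  C[2][0] = min over k of (A[2][0] + B[0][0] = 9 + 2 = 11, A[2][1] + B[1][0] = 0 + 9 = 9, A[2][2] + B[2][0] = 8 + -5 = 3) = 3 (attained at k = 2)
  C[2][1] = min over k of (A[2][0] + B[0][1] = 9 + 4 = 13, A[2][1] + B[1][1] = 0 + -1 = -1, A[2][2] + B[2][1] = 8 + 1 = 9) = -1 (attained at k = 1)
  C[2][2] = min over k of (A[2][0] + B[0][2] = 9 + 1 = 10, A[2][1] + B[1][2] = 0 + -5 = -5, A[2][2] + B[2][2] = 8 + -2 = 6) = -5 (attained at k = 1)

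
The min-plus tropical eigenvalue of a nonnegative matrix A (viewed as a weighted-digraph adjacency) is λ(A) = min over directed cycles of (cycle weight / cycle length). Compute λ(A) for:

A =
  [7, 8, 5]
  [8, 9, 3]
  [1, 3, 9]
λ(A) = 3

Enumerate directed cycles and compute their means (weight / length). Sample:
  cycle 0 → 0: weight = 7, length = 1, mean = 7/1 ≈ 7.000
  cycle 1 → 1: weight = 9, length = 1, mean = 9/1 ≈ 9.000
  cycle 2 → 2: weight = 9, length = 1, mean = 9/1 ≈ 9.000
  cycle 0 → 1 → 0: weight = 16, length = 2, mean = 16/2 ≈ 8.000
  cycle 0 → 2 → 0: weight = 6, length = 2, mean = 6/2 ≈ 3.000
  cycle 1 → 0 → 1: weight = 16, length = 2, mean = 16/2 ≈ 8.000
Minimum mean = 3.000, attained e.g. along the cycle 0 → 2 → 0 with weight 6 and length 2. So λ(A) = 6/2 = 3.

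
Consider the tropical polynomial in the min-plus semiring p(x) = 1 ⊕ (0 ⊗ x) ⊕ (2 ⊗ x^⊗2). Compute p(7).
p(7) = 1

A tropical monomial a ⊗ x^⊗i evaluates to a + i · x. Evaluating each term at x = 7:
  Term 0 contributes 1 + 0 · 7 = 1
  Term 1 contributes 0 + 1 · 7 = 7
  Term 2 contributes 2 + 2 · 7 = 16
p(7) = ⊕ of these = min[1, 7, 16] = 1.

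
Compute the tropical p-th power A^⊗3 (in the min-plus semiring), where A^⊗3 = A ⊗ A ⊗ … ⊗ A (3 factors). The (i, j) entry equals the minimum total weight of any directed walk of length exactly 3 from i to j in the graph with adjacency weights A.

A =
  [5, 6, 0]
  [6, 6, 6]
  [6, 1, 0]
A^⊗3 =
  [6, 1, 0]
  [12, 7, 6]
  [6, 1, 0]

Each entry (A^⊗3)_ij equals the minimum over all length-3 walks i = v_0 → v_1 → … → v_3 = j of Σ_t A[v_t][v_{t+1}]. For example, for (i, j) = (0, 2) we minimise over 9 possible intermediate vertex sequences; the minimum is 0, attained along the walk 0 → 2 → 2 → 2.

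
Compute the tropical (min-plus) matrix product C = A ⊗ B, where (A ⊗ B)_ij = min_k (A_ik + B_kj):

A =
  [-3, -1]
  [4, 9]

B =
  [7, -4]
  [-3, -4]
A ⊗ B =
  [-4, -7]
  [6, 0]

Apply the min-plus product entry-by-entry:
  C[0][0] = min over k of (A[0][0] + B[0][0] = -3 + 7 = 4, A[0][1] + B[1][0] = -1 + -3 = -4) = -4 (attained at k = 1)
  C[0][1] = min over k of (A[0][0] + B[0][1] = -3 + -4 = -7, A[0][1] + B[1][1] = -1 + -4 = -5) = -7 (attained at k = 0)
  C[1][0] = min over k of (A[1][0] + B[0][0] = 4 + 7 = 11, A[1][1] + B[1][0] = 9 + -3 = 6) = 6 (attained at k = 1)
  C[1][1] = min over k of (A[1][0] + B[0][1] = 4 + -4 = 0, A[1][1] + B[1][1] = 9 + -4 = 5) = 0 (attained at k = 0)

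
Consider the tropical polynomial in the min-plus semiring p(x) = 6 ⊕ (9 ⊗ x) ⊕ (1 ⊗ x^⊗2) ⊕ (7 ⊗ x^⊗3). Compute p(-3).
p(-3) = -5

A tropical monomial a ⊗ x^⊗i evaluates to a + i · x. Evaluating each term at x = -3:
  Term 0 contributes 6 + 0 · -3 = 6
  Term 1 contributes 9 + 1 · -3 = 6
  Term 2 contributes 1 + 2 · -3 = -5
  Term 3 contributes 7 + 3 · -3 = -2
p(-3) = ⊕ of these = min[6, 6, -5, -2] = -5.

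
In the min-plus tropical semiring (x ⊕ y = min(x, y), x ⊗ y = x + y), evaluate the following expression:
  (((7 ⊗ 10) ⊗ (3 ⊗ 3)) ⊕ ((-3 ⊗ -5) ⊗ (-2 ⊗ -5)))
(((7 ⊗ 10) ⊗ (3 ⊗ 3)) ⊕ ((-3 ⊗ -5) ⊗ (-2 ⊗ -5))) = -15

Expand innermost to outermost. Recall ⊕ takes the minimum of its arguments and ⊗ takes their sum. Working out the expression (((7 ⊗ 10) ⊗ (3 ⊗ 3)) ⊕ ((-3 ⊗ -5) ⊗ (-2 ⊗ -5))) gives -15.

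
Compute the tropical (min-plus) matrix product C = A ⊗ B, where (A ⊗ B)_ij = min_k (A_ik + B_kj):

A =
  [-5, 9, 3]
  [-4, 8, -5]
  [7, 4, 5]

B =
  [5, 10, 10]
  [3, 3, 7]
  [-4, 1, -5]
A ⊗ B =
  [-1, 4, -2]
  [-9, -4, -10]
  [1, 6, 0]

Apply the min-plus product entry-by-entry:
  C[0][0] = min over k of (A[0][0] + B[0][0] = -5 + 5 = 0, A[0][1] + B[1][0] = 9 + 3 = 12, A[0][2] + B[2][0] = 3 + -4 = -1) = -1 (attained at k = 2)
  C[0][1] = min over k of (A[0][0] + B[0][1] = -5 + 10 = 5, A[0][1] + B[1][1] = 9 + 3 = 12, A[0][2] + B[2][1] = 3 + 1 = 4) = 4 (attained at k = 2)
  C[0][2] = min over k of (A[0][0] + B[0][2] = -5 + 10 = 5, A[0][1] + B[1][2] = 9 + 7 = 16, A[0][2] + B[2][2] = 3 + -5 = -2) = -2 (attained at k = 2)
  C[1][0] = min over k of (A[1][0] + B[0][0] = -4 + 5 = 1, A[1][1] + B[1][0] = 8 + 3 = 11, A[1][2] + B[2][0] = -5 + -4 = -9) = -9 (attained at k = 2)
  C[1][1] = min over k of (A[1][0] + B[0][1] = -4 + 10 = 6, A[1][1] + B[1][1] = 8 + 3 = 11, A[1][2] + B[2][1] = -5 + 1 = -4) = -4 (attained at k = 2)
  C[1][2] = min over k of (A[1][0] + B[0][2] = -4 + 10 = 6, A[1][1] + B[1][2] = 8 + 7 = 15, A[1][2] + B[2][2] = -5 + -5 = -10) = -10 (attained at k = 2)
  C[2][0] = min over k of (A[2][0] + B[0][0] = 7 + 5 = 12, A[2][1] + B[1][0] = 4 + 3 = 7, A[2][2] + B[2][0] = 5 + -4 = 1) = 1 (attained at k = 2)
  C[2][1] = min over k of (A[2][0] + B[0][1] = 7 + 10 = 17, A[2][1] + B[1][1] = 4 + 3 = 7, A[2][2] + B[2][1] = 5 + 1 = 6) = 6 (attained at k = 2)
  C[2][2] = min over k of (A[2][0] + B[0][2] = 7 + 10 = 17, A[2][1] + B[1][2] = 4 + 7 = 11, A[2][2] + B[2][2] = 5 + -5 = 0) = 0 (attained at k = 2)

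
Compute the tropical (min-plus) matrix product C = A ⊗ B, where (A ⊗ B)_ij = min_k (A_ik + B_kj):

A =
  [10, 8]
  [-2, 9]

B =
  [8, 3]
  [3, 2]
A ⊗ B =
  [11, 10]
  [6, 1]

Apply the min-plus product entry-by-entry:
  C[0][0] = min over k of (A[0][0] + B[0][0] = 10 + 8 = 18, A[0][1] + B[1][0] = 8 + 3 = 11) = 11 (attained at k = 1)
  C[0][1] = min over k of (A[0][0] + B[0][1] = 10 + 3 = 13, A[0][1] + B[1][1] = 8 + 2 = 10) = 10 (attained at k = 1)
  C[1][0] = min over k of (A[1][0] + B[0][0] = -2 + 8 = 6, A[1][1] + B[1][0] = 9 + 3 = 12) = 6 (attained at k = 0)
  C[1][1] = min over k of (A[1][0] + B[0][1] = -2 + 3 = 1, A[1][1] + B[1][1] = 9 + 2 = 11) = 1 (attained at k = 0)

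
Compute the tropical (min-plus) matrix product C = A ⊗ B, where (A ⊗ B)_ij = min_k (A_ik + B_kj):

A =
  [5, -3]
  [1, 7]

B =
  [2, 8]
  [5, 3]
A ⊗ B =
  [2, 0]
  [3, 9]

Apply the min-plus product entry-by-entry:
  C[0][0] = min over k of (A[0][0] + B[0][0] = 5 + 2 = 7, A[0][1] + B[1][0] = -3 + 5 = 2) = 2 (attained at k = 1)
  C[0][1] = min over k of (A[0][0] + B[0][1] = 5 + 8 = 13, A[0][1] + B[1][1] = -3 + 3 = 0) = 0 (attained at k = 1)
  C[1][0] = min over k of (A[1][0] + B[0][0] = 1 + 2 = 3, A[1][1] + B[1][0] = 7 + 5 = 12) = 3 (attained at k = 0)
  C[1][1] = min over k of (A[1][0] + B[0][1] = 1 + 8 = 9, A[1][1] + B[1][1] = 7 + 3 = 10) = 9 (attained at k = 0)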